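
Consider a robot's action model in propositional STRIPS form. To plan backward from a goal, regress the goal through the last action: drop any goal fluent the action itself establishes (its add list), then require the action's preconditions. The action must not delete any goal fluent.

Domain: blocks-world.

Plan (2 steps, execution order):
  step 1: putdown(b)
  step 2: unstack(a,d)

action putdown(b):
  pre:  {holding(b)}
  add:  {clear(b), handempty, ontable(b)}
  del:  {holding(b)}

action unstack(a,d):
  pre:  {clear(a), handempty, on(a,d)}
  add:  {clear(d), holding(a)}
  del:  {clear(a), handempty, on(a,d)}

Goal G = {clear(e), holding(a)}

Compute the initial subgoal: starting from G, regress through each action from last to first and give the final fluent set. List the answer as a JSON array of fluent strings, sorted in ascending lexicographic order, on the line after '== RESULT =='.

Regress step by step:
  through step 2 (unstack(a,d)): drop {holding(a)}, keep {clear(e)}, require {clear(a), handempty, on(a,d)}
    → {clear(a), clear(e), handempty, on(a,d)}
  through step 1 (putdown(b)): drop {handempty}, keep {clear(a), clear(e), on(a,d)}, require {holding(b)}
    → {clear(a), clear(e), holding(b), on(a,d)}

== RESULT ==
["clear(a)", "clear(e)", "holding(b)", "on(a,d)"]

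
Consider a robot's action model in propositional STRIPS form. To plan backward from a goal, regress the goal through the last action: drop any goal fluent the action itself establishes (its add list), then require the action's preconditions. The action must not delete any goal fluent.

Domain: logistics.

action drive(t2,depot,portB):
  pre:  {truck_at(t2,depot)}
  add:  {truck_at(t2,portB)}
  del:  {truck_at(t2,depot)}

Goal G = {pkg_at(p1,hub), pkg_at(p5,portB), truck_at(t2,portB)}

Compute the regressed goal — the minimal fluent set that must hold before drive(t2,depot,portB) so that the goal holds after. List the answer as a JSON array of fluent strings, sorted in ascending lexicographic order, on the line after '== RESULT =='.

Regress:
  G ∩ del = {}  (empty — regression defined)
  G \ add = {pkg_at(p1,hub), pkg_at(p5,portB), truck_at(t2,portB)} \ {truck_at(t2,portB)} = {pkg_at(p1,hub), pkg_at(p5,portB)}
  ∪ pre   = {pkg_at(p1,hub), pkg_at(p5,portB)} ∪ {truck_at(t2,depot)}
          = {pkg_at(p1,hub), pkg_at(p5,portB), truck_at(t2,depot)}

== RESULT ==
["pkg_at(p1,hub)", "pkg_at(p5,portB)", "truck_at(t2,depot)"]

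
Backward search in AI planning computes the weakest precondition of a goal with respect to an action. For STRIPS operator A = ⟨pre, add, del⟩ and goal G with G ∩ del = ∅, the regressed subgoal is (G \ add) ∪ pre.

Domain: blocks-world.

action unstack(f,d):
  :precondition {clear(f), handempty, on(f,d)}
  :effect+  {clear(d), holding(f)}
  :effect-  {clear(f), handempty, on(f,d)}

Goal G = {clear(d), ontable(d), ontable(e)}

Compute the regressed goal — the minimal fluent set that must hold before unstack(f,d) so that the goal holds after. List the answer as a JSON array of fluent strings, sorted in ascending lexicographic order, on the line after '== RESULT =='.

Regress:
  G ∩ del = {}  (empty — regression defined)
  G \ add = {clear(d), ontable(d), ontable(e)} \ {clear(d), holding(f)} = {ontable(d), ontable(e)}
  ∪ pre   = {ontable(d), ontable(e)} ∪ {clear(f), handempty, on(f,d)}
          = {clear(f), handempty, on(f,d), ontable(d), ontable(e)}

== RESULT ==
["clear(f)", "handempty", "on(f,d)", "ontable(d)", "ontable(e)"]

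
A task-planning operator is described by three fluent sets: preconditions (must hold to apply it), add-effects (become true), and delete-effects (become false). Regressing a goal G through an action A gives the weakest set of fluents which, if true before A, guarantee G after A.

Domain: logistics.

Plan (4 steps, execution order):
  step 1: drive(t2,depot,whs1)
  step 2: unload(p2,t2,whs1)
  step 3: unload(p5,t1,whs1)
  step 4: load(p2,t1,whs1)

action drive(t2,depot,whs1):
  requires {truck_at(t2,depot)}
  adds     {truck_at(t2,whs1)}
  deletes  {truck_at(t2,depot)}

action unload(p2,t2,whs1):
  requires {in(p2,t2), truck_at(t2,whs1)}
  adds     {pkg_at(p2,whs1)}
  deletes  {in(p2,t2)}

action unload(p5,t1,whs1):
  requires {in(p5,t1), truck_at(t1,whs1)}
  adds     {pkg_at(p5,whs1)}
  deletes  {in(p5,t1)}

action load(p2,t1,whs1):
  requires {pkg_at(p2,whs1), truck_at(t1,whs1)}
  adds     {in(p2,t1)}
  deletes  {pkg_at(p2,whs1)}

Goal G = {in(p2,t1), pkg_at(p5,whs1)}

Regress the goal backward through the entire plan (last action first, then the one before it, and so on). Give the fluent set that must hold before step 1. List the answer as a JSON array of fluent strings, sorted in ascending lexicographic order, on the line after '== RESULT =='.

Regress step by step:
  through step 4 (load(p2,t1,whs1)): drop {in(p2,t1)}, keep {pkg_at(p5,whs1)}, require {pkg_at(p2,whs1), truck_at(t1,whs1)}
    → {pkg_at(p2,whs1), pkg_at(p5,whs1), truck_at(t1,whs1)}
  through step 3 (unload(p5,t1,whs1)): drop {pkg_at(p5,whs1)}, keep {pkg_at(p2,whs1), truck_at(t1,whs1)}, require {in(p5,t1), truck_at(t1,whs1)}
    → {in(p5,t1), pkg_at(p2,whs1), truck_at(t1,whs1)}
  through step 2 (unload(p2,t2,whs1)): drop {pkg_at(p2,whs1)}, keep {in(p5,t1), truck_at(t1,whs1)}, require {in(p2,t2), truck_at(t2,whs1)}
    → {in(p2,t2), in(p5,t1), truck_at(t1,whs1), truck_at(t2,whs1)}
  through step 1 (drive(t2,depot,whs1)): drop {truck_at(t2,whs1)}, keep {in(p2,t2), in(p5,t1), truck_at(t1,whs1)}, require {truck_at(t2,depot)}
    → {in(p2,t2), in(p5,t1), truck_at(t1,whs1), truck_at(t2,depot)}

== RESULT ==
["in(p2,t2)", "in(p5,t1)", "truck_at(t1,whs1)", "truck_at(t2,depot)"]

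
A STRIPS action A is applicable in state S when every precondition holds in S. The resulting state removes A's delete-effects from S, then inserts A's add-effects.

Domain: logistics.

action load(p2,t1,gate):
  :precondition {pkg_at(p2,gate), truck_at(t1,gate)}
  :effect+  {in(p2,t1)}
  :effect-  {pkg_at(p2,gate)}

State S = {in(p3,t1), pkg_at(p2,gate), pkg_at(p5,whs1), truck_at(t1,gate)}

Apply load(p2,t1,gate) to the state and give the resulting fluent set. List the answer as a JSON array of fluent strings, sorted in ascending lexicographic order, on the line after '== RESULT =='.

Progress:
  pre ⊆ S: {pkg_at(p2,gate), truck_at(t1,gate)} ⊆ S  — applicable
  S \ del = {in(p3,t1), pkg_at(p5,whs1), truck_at(t1,gate)}
  ∪ add   = {in(p2,t1), in(p3,t1), pkg_at(p5,whs1), truck_at(t1,gate)}

== RESULT ==
["in(p2,t1)", "in(p3,t1)", "pkg_at(p5,whs1)", "truck_at(t1,gate)"]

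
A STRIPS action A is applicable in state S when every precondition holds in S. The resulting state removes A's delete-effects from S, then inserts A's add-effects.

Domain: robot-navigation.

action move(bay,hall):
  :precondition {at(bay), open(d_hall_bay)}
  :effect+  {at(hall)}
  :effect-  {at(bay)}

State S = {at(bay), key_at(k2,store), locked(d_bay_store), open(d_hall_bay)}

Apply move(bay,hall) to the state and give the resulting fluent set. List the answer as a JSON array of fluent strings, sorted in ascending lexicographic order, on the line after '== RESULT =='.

Progress:
  pre ⊆ S: {at(bay), open(d_hall_bay)} ⊆ S  — applicable
  S \ del = {key_at(k2,store), locked(d_bay_store), open(d_hall_bay)}
  ∪ add   = {at(hall), key_at(k2,store), locked(d_bay_store), open(d_hall_bay)}

== RESULT ==
["at(hall)", "key_at(k2,store)", "locked(d_bay_store)", "open(d_hall_bay)"]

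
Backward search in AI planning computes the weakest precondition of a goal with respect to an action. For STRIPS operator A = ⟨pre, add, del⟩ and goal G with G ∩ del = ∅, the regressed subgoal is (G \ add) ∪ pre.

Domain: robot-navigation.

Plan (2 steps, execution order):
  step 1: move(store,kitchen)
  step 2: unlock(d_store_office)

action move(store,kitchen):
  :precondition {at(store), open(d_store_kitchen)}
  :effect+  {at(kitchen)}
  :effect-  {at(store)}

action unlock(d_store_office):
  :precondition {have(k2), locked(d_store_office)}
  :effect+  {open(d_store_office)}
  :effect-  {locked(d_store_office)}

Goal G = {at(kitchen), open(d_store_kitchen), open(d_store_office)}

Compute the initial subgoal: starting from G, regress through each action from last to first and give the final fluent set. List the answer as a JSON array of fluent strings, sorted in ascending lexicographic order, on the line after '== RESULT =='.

Regress step by step:
  through step 2 (unlock(d_store_office)): drop {open(d_store_office)}, keep {at(kitchen), open(d_store_kitchen)}, require {have(k2), locked(d_store_office)}
    → {at(kitchen), have(k2), locked(d_store_office), open(d_store_kitchen)}
  through step 1 (move(store,kitchen)): drop {at(kitchen)}, keep {have(k2), locked(d_store_office), open(d_store_kitchen)}, require {at(store), open(d_store_kitchen)}
    → {at(store), have(k2), locked(d_store_office), open(d_store_kitchen)}

== RESULT ==
["at(store)", "have(k2)", "locked(d_store_office)", "open(d_store_kitchen)"]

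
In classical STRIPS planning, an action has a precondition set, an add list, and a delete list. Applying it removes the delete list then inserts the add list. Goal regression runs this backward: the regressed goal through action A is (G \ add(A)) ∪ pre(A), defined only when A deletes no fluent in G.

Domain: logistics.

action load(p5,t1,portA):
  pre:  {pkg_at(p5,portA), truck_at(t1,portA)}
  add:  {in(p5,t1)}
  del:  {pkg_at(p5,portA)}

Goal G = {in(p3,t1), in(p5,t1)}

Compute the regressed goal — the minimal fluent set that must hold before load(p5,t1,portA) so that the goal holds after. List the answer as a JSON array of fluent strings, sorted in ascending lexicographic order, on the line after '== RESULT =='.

Regress:
  G ∩ del = {}  (empty — regression defined)
  G \ add = {in(p3,t1), in(p5,t1)} \ {in(p5,t1)} = {in(p3,t1)}
  ∪ pre   = {in(p3,t1)} ∪ {pkg_at(p5,portA), truck_at(t1,portA)}
          = {in(p3,t1), pkg_at(p5,portA), truck_at(t1,portA)}

== RESULT ==
["in(p3,t1)", "pkg_at(p5,portA)", "truck_at(t1,portA)"]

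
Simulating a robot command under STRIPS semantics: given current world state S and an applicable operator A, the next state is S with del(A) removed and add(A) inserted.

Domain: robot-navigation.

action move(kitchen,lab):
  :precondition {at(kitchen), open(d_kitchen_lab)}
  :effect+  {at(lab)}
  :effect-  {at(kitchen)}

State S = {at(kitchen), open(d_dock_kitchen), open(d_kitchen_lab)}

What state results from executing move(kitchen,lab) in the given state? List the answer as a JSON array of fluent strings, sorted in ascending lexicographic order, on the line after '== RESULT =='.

Compute (S \ del) ∪ add:
  pre ⊆ S: {at(kitchen), open(d_kitchen_lab)} ⊆ S  — applicable
  S \ del = {open(d_dock_kitchen), open(d_kitchen_lab)}
  ∪ add   = {at(lab), open(d_dock_kitchen), open(d_kitchen_lab)}

== RESULT ==
["at(lab)", "open(d_dock_kitchen)", "open(d_kitchen_lab)"]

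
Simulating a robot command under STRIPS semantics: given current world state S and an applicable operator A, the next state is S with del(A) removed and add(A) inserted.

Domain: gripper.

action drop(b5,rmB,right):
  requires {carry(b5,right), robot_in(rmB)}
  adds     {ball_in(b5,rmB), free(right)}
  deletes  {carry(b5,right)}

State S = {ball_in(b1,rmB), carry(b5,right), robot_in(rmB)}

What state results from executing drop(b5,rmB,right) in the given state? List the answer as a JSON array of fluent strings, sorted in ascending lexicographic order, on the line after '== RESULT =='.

Progress:
  pre ⊆ S: {carry(b5,right), robot_in(rmB)} ⊆ S  — applicable
  S \ del = {ball_in(b1,rmB), robot_in(rmB)}
  ∪ add   = {ball_in(b1,rmB), ball_in(b5,rmB), free(right), robot_in(rmB)}

== RESULT ==
["ball_in(b1,rmB)", "ball_in(b5,rmB)", "free(right)", "robot_in(rmB)"]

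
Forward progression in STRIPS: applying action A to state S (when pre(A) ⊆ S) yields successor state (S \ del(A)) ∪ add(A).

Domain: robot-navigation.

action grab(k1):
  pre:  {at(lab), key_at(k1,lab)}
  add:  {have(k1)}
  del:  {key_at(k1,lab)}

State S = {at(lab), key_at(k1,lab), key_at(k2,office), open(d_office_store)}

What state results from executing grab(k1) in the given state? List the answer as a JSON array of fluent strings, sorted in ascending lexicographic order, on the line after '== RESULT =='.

Compute (S \ del) ∪ add:
  pre ⊆ S: {at(lab), key_at(k1,lab)} ⊆ S  — applicable
  S \ del = {at(lab), key_at(k2,office), open(d_office_store)}
  ∪ add   = {at(lab), have(k1), key_at(k2,office), open(d_office_store)}

== RESULT ==
["at(lab)", "have(k1)", "key_at(k2,office)", "open(d_office_store)"]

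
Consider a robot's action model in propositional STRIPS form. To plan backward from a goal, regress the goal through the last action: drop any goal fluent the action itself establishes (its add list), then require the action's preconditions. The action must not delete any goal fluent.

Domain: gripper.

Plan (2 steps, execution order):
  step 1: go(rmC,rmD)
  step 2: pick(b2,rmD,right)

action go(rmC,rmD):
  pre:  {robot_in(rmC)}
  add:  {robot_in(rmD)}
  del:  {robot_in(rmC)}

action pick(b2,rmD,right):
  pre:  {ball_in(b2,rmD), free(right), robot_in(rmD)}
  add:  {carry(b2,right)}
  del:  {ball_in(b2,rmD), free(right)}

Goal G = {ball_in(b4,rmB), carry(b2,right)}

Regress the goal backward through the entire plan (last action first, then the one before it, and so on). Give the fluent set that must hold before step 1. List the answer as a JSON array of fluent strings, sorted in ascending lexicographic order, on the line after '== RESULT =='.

Regress step by step:
  through step 2 (pick(b2,rmD,right)): drop {carry(b2,right)}, keep {ball_in(b4,rmB)}, require {ball_in(b2,rmD), free(right), robot_in(rmD)}
    → {ball_in(b2,rmD), ball_in(b4,rmB), free(right), robot_in(rmD)}
  through step 1 (go(rmC,rmD)): drop {robot_in(rmD)}, keep {ball_in(b2,rmD), ball_in(b4,rmB), free(right)}, require {robot_in(rmC)}
    → {ball_in(b2,rmD), ball_in(b4,rmB), free(right), robot_in(rmC)}

== RESULT ==
["ball_in(b2,rmD)", "ball_in(b4,rmB)", "free(right)", "robot_in(rmC)"]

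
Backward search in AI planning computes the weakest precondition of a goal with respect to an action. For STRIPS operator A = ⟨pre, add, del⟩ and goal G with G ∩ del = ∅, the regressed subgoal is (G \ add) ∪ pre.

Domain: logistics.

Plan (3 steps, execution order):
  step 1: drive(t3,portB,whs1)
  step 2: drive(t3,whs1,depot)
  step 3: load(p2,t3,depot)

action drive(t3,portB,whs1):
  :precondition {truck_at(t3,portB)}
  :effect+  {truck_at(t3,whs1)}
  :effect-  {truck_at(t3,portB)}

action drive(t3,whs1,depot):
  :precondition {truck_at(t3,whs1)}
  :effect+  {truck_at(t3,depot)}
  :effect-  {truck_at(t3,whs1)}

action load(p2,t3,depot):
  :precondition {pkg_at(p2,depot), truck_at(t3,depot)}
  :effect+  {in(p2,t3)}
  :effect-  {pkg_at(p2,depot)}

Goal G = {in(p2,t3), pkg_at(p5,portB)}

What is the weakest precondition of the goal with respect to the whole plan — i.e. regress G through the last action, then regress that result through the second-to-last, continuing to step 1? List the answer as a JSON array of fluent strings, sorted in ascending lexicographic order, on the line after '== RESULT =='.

Work backward from the goal:
  through step 3 (load(p2,t3,depot)): drop {in(p2,t3)}, keep {pkg_at(p5,portB)}, require {pkg_at(p2,depot), truck_at(t3,depot)}
    → {pkg_at(p2,depot), pkg_at(p5,portB), truck_at(t3,depot)}
  through step 2 (drive(t3,whs1,depot)): drop {truck_at(t3,depot)}, keep {pkg_at(p2,depot), pkg_at(p5,portB)}, require {truck_at(t3,whs1)}
    → {pkg_at(p2,depot), pkg_at(p5,portB), truck_at(t3,whs1)}
  through step 1 (drive(t3,portB,whs1)): drop {truck_at(t3,whs1)}, keep {pkg_at(p2,depot), pkg_at(p5,portB)}, require {truck_at(t3,portB)}
    → {pkg_at(p2,depot), pkg_at(p5,portB), truck_at(t3,portB)}

== RESULT ==
["pkg_at(p2,depot)", "pkg_at(p5,portB)", "truck_at(t3,portB)"]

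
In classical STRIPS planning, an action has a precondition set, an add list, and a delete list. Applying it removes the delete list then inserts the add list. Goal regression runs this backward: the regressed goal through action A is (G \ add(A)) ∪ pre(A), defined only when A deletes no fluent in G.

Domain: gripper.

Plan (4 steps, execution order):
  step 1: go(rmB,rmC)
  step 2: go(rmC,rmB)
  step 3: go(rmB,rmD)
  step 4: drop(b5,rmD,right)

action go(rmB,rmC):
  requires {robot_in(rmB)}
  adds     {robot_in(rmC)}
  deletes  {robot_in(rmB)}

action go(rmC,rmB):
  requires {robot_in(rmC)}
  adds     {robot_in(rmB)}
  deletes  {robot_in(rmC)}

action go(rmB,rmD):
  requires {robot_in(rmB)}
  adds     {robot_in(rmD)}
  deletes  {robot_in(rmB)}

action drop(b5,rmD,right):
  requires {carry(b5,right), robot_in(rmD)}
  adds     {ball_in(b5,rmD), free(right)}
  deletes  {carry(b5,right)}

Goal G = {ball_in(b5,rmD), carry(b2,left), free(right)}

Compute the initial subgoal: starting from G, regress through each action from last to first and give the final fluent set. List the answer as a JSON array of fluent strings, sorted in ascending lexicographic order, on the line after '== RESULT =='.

Work backward from the goal:
  through step 4 (drop(b5,rmD,right)): drop {ball_in(b5,rmD), free(right)}, keep {carry(b2,left)}, require {carry(b5,right), robot_in(rmD)}
    → {carry(b2,left), carry(b5,right), robot_in(rmD)}
  through step 3 (go(rmB,rmD)): drop {robot_in(rmD)}, keep {carry(b2,left), carry(b5,right)}, require {robot_in(rmB)}
    → {carry(b2,left), carry(b5,right), robot_in(rmB)}
  through step 2 (go(rmC,rmB)): drop {robot_in(rmB)}, keep {carry(b2,left), carry(b5,right)}, require {robot_in(rmC)}
    → {carry(b2,left), carry(b5,right), robot_in(rmC)}
  through step 1 (go(rmB,rmC)): drop {robot_in(rmC)}, keep {carry(b2,left), carry(b5,right)}, require {robot_in(rmB)}
    → {carry(b2,left), carry(b5,right), robot_in(rmB)}

== RESULT ==
["carry(b2,left)", "carry(b5,right)", "robot_in(rmB)"]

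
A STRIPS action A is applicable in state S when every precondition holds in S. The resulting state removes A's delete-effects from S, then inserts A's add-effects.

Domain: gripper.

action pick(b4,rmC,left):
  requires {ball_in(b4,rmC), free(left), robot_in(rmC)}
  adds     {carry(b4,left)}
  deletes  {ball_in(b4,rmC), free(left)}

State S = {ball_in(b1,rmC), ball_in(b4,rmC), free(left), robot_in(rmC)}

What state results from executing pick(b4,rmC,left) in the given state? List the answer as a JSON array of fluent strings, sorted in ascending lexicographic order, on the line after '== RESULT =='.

Progress:
  pre ⊆ S: {ball_in(b4,rmC), free(left), robot_in(rmC)} ⊆ S  — applicable
  S \ del = {ball_in(b1,rmC), robot_in(rmC)}
  ∪ add   = {ball_in(b1,rmC), carry(b4,left), robot_in(rmC)}

== RESULT ==
["ball_in(b1,rmC)", "carry(b4,left)", "robot_in(rmC)"]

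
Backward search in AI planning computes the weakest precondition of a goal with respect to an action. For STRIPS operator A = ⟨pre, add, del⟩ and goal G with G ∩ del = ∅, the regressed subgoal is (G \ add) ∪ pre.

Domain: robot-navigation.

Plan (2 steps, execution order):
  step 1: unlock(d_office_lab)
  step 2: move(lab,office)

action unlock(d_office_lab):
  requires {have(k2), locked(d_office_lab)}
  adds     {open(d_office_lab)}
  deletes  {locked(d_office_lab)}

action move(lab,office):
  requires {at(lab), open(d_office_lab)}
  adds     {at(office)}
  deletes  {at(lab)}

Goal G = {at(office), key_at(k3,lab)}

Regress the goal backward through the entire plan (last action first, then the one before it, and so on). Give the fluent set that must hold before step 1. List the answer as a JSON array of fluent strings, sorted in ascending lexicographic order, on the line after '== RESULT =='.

Regress step by step:
  through step 2 (move(lab,office)): drop {at(office)}, keep {key_at(k3,lab)}, require {at(lab), open(d_office_lab)}
    → {at(lab), key_at(k3,lab), open(d_office_lab)}
  through step 1 (unlock(d_office_lab)): drop {open(d_office_lab)}, keep {at(lab), key_at(k3,lab)}, require {have(k2), locked(d_office_lab)}
    → {at(lab), have(k2), key_at(k3,lab), locked(d_office_lab)}

== RESULT ==
["at(lab)", "have(k2)", "key_at(k3,lab)", "locked(d_office_lab)"]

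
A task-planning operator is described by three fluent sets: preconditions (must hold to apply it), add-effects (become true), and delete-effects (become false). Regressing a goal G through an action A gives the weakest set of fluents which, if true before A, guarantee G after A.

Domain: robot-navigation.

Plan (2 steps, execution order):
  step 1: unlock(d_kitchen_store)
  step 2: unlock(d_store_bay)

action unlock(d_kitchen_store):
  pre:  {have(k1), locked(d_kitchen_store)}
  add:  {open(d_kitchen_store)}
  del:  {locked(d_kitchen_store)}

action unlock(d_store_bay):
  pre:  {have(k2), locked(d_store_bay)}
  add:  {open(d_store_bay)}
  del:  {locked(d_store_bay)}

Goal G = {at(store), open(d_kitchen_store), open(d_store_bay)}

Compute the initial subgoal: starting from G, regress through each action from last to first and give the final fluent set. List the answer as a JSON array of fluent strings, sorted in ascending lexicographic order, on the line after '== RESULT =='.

Regress step by step:
  through step 2 (unlock(d_store_bay)): drop {open(d_store_bay)}, keep {at(store), open(d_kitchen_store)}, require {have(k2), locked(d_store_bay)}
    → {at(store), have(k2), locked(d_store_bay), open(d_kitchen_store)}
  through step 1 (unlock(d_kitchen_store)): drop {open(d_kitchen_store)}, keep {at(store), have(k2), locked(d_store_bay)}, require {have(k1), locked(d_kitchen_store)}
    → {at(store), have(k1), have(k2), locked(d_kitchen_store), locked(d_store_bay)}

== RESULT ==
["at(store)", "have(k1)", "have(k2)", "locked(d_kitchen_store)", "locked(d_store_bay)"]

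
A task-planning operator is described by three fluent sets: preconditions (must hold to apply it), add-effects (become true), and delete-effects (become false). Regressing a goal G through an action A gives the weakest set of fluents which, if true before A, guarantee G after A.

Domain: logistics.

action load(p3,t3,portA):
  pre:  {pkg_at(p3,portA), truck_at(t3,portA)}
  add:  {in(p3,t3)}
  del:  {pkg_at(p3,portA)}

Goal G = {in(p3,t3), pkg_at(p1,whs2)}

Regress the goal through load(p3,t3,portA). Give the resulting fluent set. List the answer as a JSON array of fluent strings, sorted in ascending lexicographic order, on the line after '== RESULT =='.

Compute (G \ add) ∪ pre:
  G ∩ del = {}  (empty — regression defined)
  G \ add = {in(p3,t3), pkg_at(p1,whs2)} \ {in(p3,t3)} = {pkg_at(p1,whs2)}
  ∪ pre   = {pkg_at(p1,whs2)} ∪ {pkg_at(p3,portA), truck_at(t3,portA)}
          = {pkg_at(p1,whs2), pkg_at(p3,portA), truck_at(t3,portA)}

== RESULT ==
["pkg_at(p1,whs2)", "pkg_at(p3,portA)", "truck_at(t3,portA)"]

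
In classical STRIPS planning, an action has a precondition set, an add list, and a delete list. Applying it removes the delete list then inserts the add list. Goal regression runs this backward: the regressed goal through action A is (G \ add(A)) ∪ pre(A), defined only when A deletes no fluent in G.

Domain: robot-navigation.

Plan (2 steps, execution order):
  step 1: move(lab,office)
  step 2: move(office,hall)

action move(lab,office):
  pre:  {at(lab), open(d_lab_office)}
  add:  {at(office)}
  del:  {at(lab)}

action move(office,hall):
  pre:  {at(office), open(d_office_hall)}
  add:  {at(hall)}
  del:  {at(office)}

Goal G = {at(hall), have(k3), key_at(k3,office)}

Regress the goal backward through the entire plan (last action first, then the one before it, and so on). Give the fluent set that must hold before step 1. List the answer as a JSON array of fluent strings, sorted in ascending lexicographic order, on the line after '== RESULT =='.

Work backward from the goal:
  through step 2 (move(office,hall)): drop {at(hall)}, keep {have(k3), key_at(k3,office)}, require {at(office), open(d_office_hall)}
    → {at(office), have(k3), key_at(k3,office), open(d_office_hall)}
  through step 1 (move(lab,office)): drop {at(office)}, keep {have(k3), key_at(k3,office), open(d_office_hall)}, require {at(lab), open(d_lab_office)}
    → {at(lab), have(k3), key_at(k3,office), open(d_lab_office), open(d_office_hall)}

== RESULT ==
["at(lab)", "have(k3)", "key_at(k3,office)", "open(d_lab_office)", "open(d_office_hall)"]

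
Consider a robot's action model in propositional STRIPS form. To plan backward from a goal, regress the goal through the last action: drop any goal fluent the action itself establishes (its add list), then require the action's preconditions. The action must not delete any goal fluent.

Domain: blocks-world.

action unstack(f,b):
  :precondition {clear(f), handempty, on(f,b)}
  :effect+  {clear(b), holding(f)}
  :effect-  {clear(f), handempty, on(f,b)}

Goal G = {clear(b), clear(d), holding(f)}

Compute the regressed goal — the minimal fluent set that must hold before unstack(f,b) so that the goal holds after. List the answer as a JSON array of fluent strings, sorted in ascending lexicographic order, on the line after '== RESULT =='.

Compute (G \ add) ∪ pre:
  G ∩ del = {}  (empty — regression defined)
  G \ add = {clear(b), clear(d), holding(f)} \ {clear(b), holding(f)} = {clear(d)}
  ∪ pre   = {clear(d)} ∪ {clear(f), handempty, on(f,b)}
          = {clear(d), clear(f), handempty, on(f,b)}

== RESULT ==
["clear(d)", "clear(f)", "handempty", "on(f,b)"]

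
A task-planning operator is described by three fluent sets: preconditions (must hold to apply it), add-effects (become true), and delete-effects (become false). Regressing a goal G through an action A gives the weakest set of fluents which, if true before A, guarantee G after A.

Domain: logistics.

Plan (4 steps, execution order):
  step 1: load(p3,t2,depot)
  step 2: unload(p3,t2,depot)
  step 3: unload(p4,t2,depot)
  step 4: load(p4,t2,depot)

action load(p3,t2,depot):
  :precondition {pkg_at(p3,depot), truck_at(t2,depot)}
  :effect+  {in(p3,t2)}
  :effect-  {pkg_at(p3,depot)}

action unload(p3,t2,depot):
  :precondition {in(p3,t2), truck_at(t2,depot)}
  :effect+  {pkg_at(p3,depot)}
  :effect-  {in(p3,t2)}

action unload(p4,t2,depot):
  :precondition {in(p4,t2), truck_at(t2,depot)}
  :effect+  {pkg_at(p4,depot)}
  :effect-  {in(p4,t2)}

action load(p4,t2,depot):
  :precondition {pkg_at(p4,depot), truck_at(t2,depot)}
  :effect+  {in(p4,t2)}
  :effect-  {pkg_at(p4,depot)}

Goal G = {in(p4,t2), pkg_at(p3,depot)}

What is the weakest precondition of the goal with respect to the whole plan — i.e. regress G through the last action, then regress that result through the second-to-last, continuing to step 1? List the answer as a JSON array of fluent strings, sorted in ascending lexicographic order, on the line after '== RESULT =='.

Regress step by step:
  through step 4 (load(p4,t2,depot)): drop {in(p4,t2)}, keep {pkg_at(p3,depot)}, require {pkg_at(p4,depot), truck_at(t2,depot)}
    → {pkg_at(p3,depot), pkg_at(p4,depot), truck_at(t2,depot)}
  through step 3 (unload(p4,t2,depot)): drop {pkg_at(p4,depot)}, keep {pkg_at(p3,depot), truck_at(t2,depot)}, require {in(p4,t2), truck_at(t2,depot)}
    → {in(p4,t2), pkg_at(p3,depot), truck_at(t2,depot)}
  through step 2 (unload(p3,t2,depot)): drop {pkg_at(p3,depot)}, keep {in(p4,t2), truck_at(t2,depot)}, require {in(p3,t2), truck_at(t2,depot)}
    → {in(p3,t2), in(p4,t2), truck_at(t2,depot)}
  through step 1 (load(p3,t2,depot)): drop {in(p3,t2)}, keep {in(p4,t2), truck_at(t2,depot)}, require {pkg_at(p3,depot), truck_at(t2,depot)}
    → {in(p4,t2), pkg_at(p3,depot), truck_at(t2,depot)}

== RESULT ==
["in(p4,t2)", "pkg_at(p3,depot)", "truck_at(t2,depot)"]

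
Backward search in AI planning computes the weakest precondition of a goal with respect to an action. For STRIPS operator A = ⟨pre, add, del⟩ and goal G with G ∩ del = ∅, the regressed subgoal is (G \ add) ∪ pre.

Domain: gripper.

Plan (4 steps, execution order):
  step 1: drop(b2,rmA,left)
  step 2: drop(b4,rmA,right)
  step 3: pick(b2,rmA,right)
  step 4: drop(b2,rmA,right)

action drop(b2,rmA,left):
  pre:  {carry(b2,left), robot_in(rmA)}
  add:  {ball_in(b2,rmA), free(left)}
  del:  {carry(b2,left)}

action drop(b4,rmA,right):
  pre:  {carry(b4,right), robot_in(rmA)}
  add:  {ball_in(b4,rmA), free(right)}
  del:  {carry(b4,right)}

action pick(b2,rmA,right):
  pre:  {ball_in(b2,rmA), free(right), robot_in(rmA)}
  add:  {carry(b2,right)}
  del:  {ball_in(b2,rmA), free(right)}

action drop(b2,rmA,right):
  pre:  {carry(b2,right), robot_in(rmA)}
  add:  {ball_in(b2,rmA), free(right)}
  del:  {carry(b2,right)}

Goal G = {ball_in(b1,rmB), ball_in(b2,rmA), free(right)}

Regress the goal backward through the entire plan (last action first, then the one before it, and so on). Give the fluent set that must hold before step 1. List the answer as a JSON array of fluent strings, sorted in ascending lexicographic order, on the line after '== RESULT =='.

Work backward from the goal:
  through step 4 (drop(b2,rmA,right)): drop {ball_in(b2,rmA), free(right)}, keep {ball_in(b1,rmB)}, require {carry(b2,right), robot_in(rmA)}
    → {ball_in(b1,rmB), carry(b2,right), robot_in(rmA)}
  through step 3 (pick(b2,rmA,right)): drop {carry(b2,right)}, keep {ball_in(b1,rmB), robot_in(rmA)}, require {ball_in(b2,rmA), free(right), robot_in(rmA)}
    → {ball_in(b1,rmB), ball_in(b2,rmA), free(right), robot_in(rmA)}
  through step 2 (drop(b4,rmA,right)): drop {free(right)}, keep {ball_in(b1,rmB), ball_in(b2,rmA), robot_in(rmA)}, require {carry(b4,right), robot_in(rmA)}
    → {ball_in(b1,rmB), ball_in(b2,rmA), carry(b4,right), robot_in(rmA)}
  through step 1 (drop(b2,rmA,left)): drop {ball_in(b2,rmA)}, keep {ball_in(b1,rmB), carry(b4,right), robot_in(rmA)}, require {carry(b2,left), robot_in(rmA)}
    → {ball_in(b1,rmB), carry(b2,left), carry(b4,right), robot_in(rmA)}

== RESULT ==
["ball_in(b1,rmB)", "carry(b2,left)", "carry(b4,right)", "robot_in(rmA)"]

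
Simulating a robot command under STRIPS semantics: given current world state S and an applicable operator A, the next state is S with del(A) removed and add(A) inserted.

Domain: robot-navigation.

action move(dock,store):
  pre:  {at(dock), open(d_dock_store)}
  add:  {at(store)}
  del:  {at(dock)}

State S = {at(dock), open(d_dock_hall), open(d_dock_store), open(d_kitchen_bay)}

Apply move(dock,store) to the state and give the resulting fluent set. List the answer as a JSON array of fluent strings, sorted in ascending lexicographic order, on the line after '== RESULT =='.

Compute (S \ del) ∪ add:
  pre ⊆ S: {at(dock), open(d_dock_store)} ⊆ S  — applicable
  S \ del = {open(d_dock_hall), open(d_dock_store), open(d_kitchen_bay)}
  ∪ add   = {at(store), open(d_dock_hall), open(d_dock_store), open(d_kitchen_bay)}

== RESULT ==
["at(store)", "open(d_dock_hall)", "open(d_dock_store)", "open(d_kitchen_bay)"]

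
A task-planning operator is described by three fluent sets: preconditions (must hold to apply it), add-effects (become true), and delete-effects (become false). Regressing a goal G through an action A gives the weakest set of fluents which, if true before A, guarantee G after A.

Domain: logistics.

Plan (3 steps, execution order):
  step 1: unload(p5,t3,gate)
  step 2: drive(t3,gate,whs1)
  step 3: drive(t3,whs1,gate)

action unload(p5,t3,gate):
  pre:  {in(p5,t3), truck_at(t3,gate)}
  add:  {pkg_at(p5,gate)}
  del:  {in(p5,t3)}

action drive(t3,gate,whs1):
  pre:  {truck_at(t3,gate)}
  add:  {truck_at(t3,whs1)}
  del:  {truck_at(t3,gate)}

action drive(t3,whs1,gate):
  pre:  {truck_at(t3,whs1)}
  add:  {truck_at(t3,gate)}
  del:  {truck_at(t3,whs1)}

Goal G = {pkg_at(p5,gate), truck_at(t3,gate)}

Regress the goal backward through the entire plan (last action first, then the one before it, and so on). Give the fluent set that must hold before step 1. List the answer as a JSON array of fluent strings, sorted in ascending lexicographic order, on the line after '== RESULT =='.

Work backward from the goal:
  through step 3 (drive(t3,whs1,gate)): drop {truck_at(t3,gate)}, keep {pkg_at(p5,gate)}, require {truck_at(t3,whs1)}
    → {pkg_at(p5,gate), truck_at(t3,whs1)}
  through step 2 (drive(t3,gate,whs1)): drop {truck_at(t3,whs1)}, keep {pkg_at(p5,gate)}, require {truck_at(t3,gate)}
    → {pkg_at(p5,gate), truck_at(t3,gate)}
  through step 1 (unload(p5,t3,gate)): drop {pkg_at(p5,gate)}, keep {truck_at(t3,gate)}, require {in(p5,t3), truck_at(t3,gate)}
    → {in(p5,t3), truck_at(t3,gate)}

== RESULT ==
["in(p5,t3)", "truck_at(t3,gate)"]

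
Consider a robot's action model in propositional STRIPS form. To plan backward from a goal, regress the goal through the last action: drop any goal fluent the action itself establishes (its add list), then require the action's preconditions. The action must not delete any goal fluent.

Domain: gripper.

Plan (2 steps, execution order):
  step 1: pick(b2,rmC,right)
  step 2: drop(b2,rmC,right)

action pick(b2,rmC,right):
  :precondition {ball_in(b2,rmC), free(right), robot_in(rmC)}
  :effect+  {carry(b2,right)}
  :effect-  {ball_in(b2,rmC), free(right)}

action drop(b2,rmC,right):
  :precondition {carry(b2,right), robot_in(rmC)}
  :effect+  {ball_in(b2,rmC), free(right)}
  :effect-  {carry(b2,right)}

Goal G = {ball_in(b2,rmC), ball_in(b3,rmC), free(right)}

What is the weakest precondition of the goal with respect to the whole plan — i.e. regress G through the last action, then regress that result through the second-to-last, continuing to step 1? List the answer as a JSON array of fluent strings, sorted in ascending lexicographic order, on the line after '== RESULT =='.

Regress step by step:
  through step 2 (drop(b2,rmC,right)): drop {ball_in(b2,rmC), free(right)}, keep {ball_in(b3,rmC)}, require {carry(b2,right), robot_in(rmC)}
    → {ball_in(b3,rmC), carry(b2,right), robot_in(rmC)}
  through step 1 (pick(b2,rmC,right)): drop {carry(b2,right)}, keep {ball_in(b3,rmC), robot_in(rmC)}, require {ball_in(b2,rmC), free(right), robot_in(rmC)}
    → {ball_in(b2,rmC), ball_in(b3,rmC), free(right), robot_in(rmC)}

== RESULT ==
["ball_in(b2,rmC)", "ball_in(b3,rmC)", "free(right)", "robot_in(rmC)"]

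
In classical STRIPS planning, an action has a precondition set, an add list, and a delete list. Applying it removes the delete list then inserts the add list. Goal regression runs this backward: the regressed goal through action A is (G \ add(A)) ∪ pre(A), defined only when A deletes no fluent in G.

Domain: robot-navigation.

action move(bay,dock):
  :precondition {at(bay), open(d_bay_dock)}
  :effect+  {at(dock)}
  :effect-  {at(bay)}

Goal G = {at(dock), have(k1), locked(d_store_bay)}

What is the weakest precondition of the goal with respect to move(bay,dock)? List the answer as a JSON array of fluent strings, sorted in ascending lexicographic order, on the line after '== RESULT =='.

Compute (G \ add) ∪ pre:
  G ∩ del = {}  (empty — regression defined)
  G \ add = {at(dock), have(k1), locked(d_store_bay)} \ {at(dock)} = {have(k1), locked(d_store_bay)}
  ∪ pre   = {have(k1), locked(d_store_bay)} ∪ {at(bay), open(d_bay_dock)}
          = {at(bay), have(k1), locked(d_store_bay), open(d_bay_dock)}

== RESULT ==
["at(bay)", "have(k1)", "locked(d_store_bay)", "open(d_bay_dock)"]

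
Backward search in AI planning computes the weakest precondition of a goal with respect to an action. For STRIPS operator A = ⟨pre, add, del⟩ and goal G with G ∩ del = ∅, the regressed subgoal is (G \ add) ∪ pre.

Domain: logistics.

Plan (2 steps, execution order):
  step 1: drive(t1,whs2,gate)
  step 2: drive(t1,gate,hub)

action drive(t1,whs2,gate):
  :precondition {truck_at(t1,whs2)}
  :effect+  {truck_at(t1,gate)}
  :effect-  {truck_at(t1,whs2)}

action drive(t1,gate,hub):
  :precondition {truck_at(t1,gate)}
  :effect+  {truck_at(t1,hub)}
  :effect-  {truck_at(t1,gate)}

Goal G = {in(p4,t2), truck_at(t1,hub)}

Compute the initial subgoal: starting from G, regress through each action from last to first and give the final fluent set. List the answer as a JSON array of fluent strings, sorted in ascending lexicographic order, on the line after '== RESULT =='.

Work backward from the goal:
  through step 2 (drive(t1,gate,hub)): drop {truck_at(t1,hub)}, keep {in(p4,t2)}, require {truck_at(t1,gate)}
    → {in(p4,t2), truck_at(t1,gate)}
  through step 1 (drive(t1,whs2,gate)): drop {truck_at(t1,gate)}, keep {in(p4,t2)}, require {truck_at(t1,whs2)}
    → {in(p4,t2), truck_at(t1,whs2)}

== RESULT ==
["in(p4,t2)", "truck_at(t1,whs2)"]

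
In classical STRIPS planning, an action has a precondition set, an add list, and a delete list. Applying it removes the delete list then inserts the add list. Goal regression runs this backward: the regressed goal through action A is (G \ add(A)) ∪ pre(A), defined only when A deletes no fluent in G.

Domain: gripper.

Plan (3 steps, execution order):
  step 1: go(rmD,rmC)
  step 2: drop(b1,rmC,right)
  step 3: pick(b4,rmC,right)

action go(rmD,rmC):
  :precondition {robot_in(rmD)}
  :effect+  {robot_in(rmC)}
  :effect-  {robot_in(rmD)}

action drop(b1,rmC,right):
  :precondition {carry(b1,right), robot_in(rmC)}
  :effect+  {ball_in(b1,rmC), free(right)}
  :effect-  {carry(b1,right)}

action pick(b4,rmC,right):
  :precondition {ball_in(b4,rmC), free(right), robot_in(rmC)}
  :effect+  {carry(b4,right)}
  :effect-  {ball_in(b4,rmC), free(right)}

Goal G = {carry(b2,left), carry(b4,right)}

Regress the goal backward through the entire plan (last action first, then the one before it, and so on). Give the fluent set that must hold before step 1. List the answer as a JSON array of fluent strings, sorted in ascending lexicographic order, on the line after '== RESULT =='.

Regress step by step:
  through step 3 (pick(b4,rmC,right)): drop {carry(b4,right)}, keep {carry(b2,left)}, require {ball_in(b4,rmC), free(right), robot_in(rmC)}
    → {ball_in(b4,rmC), carry(b2,left), free(right), robot_in(rmC)}
  through step 2 (drop(b1,rmC,right)): drop {free(right)}, keep {ball_in(b4,rmC), carry(b2,left), robot_in(rmC)}, require {carry(b1,right), robot_in(rmC)}
    → {ball_in(b4,rmC), carry(b1,right), carry(b2,left), robot_in(rmC)}
  through step 1 (go(rmD,rmC)): drop {robot_in(rmC)}, keep {ball_in(b4,rmC), carry(b1,right), carry(b2,left)}, require {robot_in(rmD)}
    → {ball_in(b4,rmC), carry(b1,right), carry(b2,left), robot_in(rmD)}

== RESULT ==
["ball_in(b4,rmC)", "carry(b1,right)", "carry(b2,left)", "robot_in(rmD)"]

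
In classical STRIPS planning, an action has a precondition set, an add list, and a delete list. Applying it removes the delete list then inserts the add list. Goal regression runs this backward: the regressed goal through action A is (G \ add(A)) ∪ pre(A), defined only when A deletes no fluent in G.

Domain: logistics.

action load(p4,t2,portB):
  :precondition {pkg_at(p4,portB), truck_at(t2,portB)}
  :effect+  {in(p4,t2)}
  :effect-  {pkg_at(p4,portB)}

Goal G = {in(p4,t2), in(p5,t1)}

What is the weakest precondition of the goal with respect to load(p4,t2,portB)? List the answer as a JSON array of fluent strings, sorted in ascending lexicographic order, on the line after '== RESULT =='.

Compute (G \ add) ∪ pre:
  G ∩ del = {}  (empty — regression defined)
  G \ add = {in(p4,t2), in(p5,t1)} \ {in(p4,t2)} = {in(p5,t1)}
  ∪ pre   = {in(p5,t1)} ∪ {pkg_at(p4,portB), truck_at(t2,portB)}
          = {in(p5,t1), pkg_at(p4,portB), truck_at(t2,portB)}

== RESULT ==
["in(p5,t1)", "pkg_at(p4,portB)", "truck_at(t2,portB)"]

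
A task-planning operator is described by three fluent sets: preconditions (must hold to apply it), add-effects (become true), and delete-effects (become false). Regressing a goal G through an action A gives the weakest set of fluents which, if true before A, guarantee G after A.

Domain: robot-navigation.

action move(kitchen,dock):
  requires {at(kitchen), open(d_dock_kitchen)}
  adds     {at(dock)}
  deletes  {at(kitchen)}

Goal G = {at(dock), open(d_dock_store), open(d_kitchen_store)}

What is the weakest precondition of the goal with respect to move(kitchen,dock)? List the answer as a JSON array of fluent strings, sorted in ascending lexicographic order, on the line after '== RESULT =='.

Regress:
  G ∩ del = {}  (empty — regression defined)
  G \ add = {at(dock), open(d_dock_store), open(d_kitchen_store)} \ {at(dock)} = {open(d_dock_store), open(d_kitchen_store)}
  ∪ pre   = {open(d_dock_store), open(d_kitchen_store)} ∪ {at(kitchen), open(d_dock_kitchen)}
          = {at(kitchen), open(d_dock_kitchen), open(d_dock_store), open(d_kitchen_store)}

== RESULT ==
["at(kitchen)", "open(d_dock_kitchen)", "open(d_dock_store)", "open(d_kitchen_store)"]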